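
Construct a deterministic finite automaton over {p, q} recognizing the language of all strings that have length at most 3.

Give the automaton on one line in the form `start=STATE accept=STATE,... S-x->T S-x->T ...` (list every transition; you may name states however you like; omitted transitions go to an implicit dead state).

start=S0 accept=S0,S1,S2,S3 S0-p->S1 S0-q->S1 S1-p->S2 S1-q->S2 S2-p->S3 S2-q->S3 S3-p->S4 S3-q->S4 S4-p->S4 S4-q->S4

We only need to distinguish lengths 0, 1, …, 3, and '>3'. Chain S0 → S1 → S2 → S3 → S4 on every symbol, with S4 looping. Accepting states: {S0, S1, S2, S3}.
        p   q  
>* S0   S1  S1 
 * S1   S2  S2 
 * S2   S3  S3 
 * S3   S4  S4 
   S4   S4  S4 
(> = start, * = accepting)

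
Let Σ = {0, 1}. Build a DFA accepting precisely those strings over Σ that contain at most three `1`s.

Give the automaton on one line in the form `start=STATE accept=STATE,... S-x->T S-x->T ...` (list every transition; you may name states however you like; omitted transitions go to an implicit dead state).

start=q0 accept=q0,q1,q2,q3 q0-0->q0 q0-1->q1 q1-0->q1 q1-1->q2 q2-0->q2 q2-1->q3 q3-0->q3 q3-1->q4 q4-0->q4 q4-1->q4

Only the number of `1`s matters, and only up to 4. Make a chain q0 → q1 → q2 → q3 → q4 advanced by each `1` (with q4 absorbing); every other symbol self-loops. The accepting set is {q0, q1, q2, q3}.
        0   1  
>* q0   q0  q1 
 * q1   q1  q2 
 * q2   q2  q3 
 * q3   q3  q4 
   q4   q4  q4 
(> = start, * = accepting)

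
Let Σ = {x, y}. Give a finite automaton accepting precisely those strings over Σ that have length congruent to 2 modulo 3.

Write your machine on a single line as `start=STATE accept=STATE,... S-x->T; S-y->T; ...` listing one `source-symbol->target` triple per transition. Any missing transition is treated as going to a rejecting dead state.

start=s0; accept=s2; s0-x->s1; s0-y->s1; s1-x->s2; s1-y->s2; s2-x->s0; s2-y->s0

Only the length mod 3 matters, so use a 3-cycle: from any state, every input symbol moves to the next state, wrapping s2 back to s0. Mark s2 accepting.
With 3 states:
        x   y  
>  s0   s1  s1 
   s1   s2  s2 
 * s2   s0  s0 
(> = start, * = accepting)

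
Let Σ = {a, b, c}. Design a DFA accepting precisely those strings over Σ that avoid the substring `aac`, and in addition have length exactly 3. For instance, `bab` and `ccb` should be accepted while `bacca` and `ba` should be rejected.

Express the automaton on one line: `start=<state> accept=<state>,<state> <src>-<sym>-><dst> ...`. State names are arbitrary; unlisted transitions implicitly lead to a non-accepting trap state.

start=S0 accept=S5 S0-a->S1 S0-b->S2 S0-c->S2 S1-a->S3 S1-b->S4 S1-c->S4 S2-a->S4 S2-b->S4 S2-c->S4 S3-a->S5 S3-b->S5 S3-c->S6 S4-a->S5 S4-b->S5 S4-c->S5 S5-a->S6 S5-b->S6 S5-c->S6 S6-a->S6 S6-b->S6 S6-c->S6

Handle the two conditions separately and then intersect. The first has 4 states tracking partial matches of the forbidden pattern `aac`; the second has 5 states tracking the input length, saturating at 4. A product state is a pair (one from each), accepting exactly when both do. Equivalent product states are then merged.
        a   b   c  
>  S0   S1  S2  S2 
   S1   S3  S4  S4 
   S2   S4  S4  S4 
   S3   S5  S5  S6 
   S4   S5  S5  S5 
 * S5   S6  S6  S6 
   S6   S6  S6  S6 
(> = start, * = accepting)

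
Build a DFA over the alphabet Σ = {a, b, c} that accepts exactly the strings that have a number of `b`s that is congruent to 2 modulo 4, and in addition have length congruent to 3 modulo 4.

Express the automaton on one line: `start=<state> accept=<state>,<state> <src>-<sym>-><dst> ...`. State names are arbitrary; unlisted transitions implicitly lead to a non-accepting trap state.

start=s0 accept=s8 s0-a->s1 s0-b->s2 s0-c->s1 s1-a->s3 s1-b->s4 s1-c->s3 s2-a->s4 s2-b->s5 s2-c->s4 s3-a->s6 s3-b->s7 s3-c->s6 s4-a->s7 s4-b->s8 s4-c->s7 s5-a->s8 s5-b->s9 s5-c->s8 s6-a->s0 s6-b->s10 s6-c->s0 s7-a->s10 s7-b->s11 s7-c->s10 s8-a->s11 s8-b->s12 s8-c->s11 s9-a->s12 s9-b->s0 s9-c->s12 s10-a->s2 s10-b->s13 s10-c->s2 s11-a->s13 s11-b->s14 s11-c->s13 s12-a->s14 s12-b->s1 s12-c->s14 s13-a->s5 s13-b->s15 s13-c->s5 s14-a->s15 s14-b->s3 s14-c->s15 s15-a->s9 s15-b->s6 s15-c->s9

Handle the two conditions separately and then intersect. One (4 states) tracks the count of `b`s modulo 4; the other (4 states) tracks the input length modulo 4. Each combined state is a pair, one component from each; accept when both components accept.
With 16 states:
          a    b    c  
>  s0     s1   s2   s1 
   s1     s3   s4   s3 
   s2     s4   s5   s4 
   s3     s6   s7   s6 
   s4     s7   s8   s7 
   s5     s8   s9   s8 
   s6     s0  s10   s0 
   s7    s10  s11  s10 
 * s8    s11  s12  s11 
   s9    s12   s0  s12 
   s10    s2  s13   s2 
   s11   s13  s14  s13 
   s12   s14   s1  s14 
   s13    s5  s15   s5 
   s14   s15   s3  s15 
   s15    s9   s6   s9 
(> = start, * = accepting)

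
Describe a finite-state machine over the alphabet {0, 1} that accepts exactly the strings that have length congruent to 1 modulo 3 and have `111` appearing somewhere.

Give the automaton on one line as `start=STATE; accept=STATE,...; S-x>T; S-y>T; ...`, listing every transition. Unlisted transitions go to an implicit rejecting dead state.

start=A; accept=K; A-0>B; A-1>C; B-0>D; B-1>E; C-0>D; C-1>F; D-0>A; D-1>G; E-0>A; E-1>H; F-0>A; F-1>I; G-0>B; G-1>J; H-0>B; H-1>K; I-0>K; I-1>K; J-0>D; J-1>L; K-0>L; K-1>L; L-0>I; L-1>I

Build one automaton per condition and run them in lockstep. The first has 3 states tracking the input length modulo 3; the second has 4 states tracking whether and how much of `111` has been seen. A product state is a pair (one from each), accepting exactly when both do.
       0  1 
>  A   B  C 
   B   D  E 
   C   D  F 
   D   A  G 
   E   A  H 
   F   A  I 
   G   B  J 
   H   B  K 
   I   K  K 
   J   D  L 
 * K   L  L 
   L   I  I 
(> = start, * = accepting)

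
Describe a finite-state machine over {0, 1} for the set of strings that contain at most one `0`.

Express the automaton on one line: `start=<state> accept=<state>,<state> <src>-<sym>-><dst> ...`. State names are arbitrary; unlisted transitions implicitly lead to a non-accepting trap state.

Count `0`s, saturating at 2: state s0 means no `0` yet, s1 means one `0` seen, s2 means more than one. Each `0` increments (capped at s2); other symbols loop. Accept from {s0, s1}.
3 states suffice.
        0   1  
>* s0   s1  s0 
 * s1   s2  s1 
   s2   s2  s2 
(> = start, * = accepting)

start=s0 accept=s0,s1 s0-0->s1 s0-1->s0 s1-0->s2 s1-1->s1 s2-0->s2 s2-1->s2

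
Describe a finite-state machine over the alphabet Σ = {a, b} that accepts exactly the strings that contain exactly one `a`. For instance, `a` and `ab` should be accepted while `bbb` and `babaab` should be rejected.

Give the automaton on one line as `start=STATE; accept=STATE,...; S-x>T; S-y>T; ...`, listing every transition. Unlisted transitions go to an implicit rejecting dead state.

Only the number of `a`s matters, and only up to 2. Make a chain S0 → S1 → S2 advanced by each `a` (with S2 absorbing); every other symbol self-loops. The accepting set is {S1}.
        a   b  
>  S0   S1  S0 
 * S1   S2  S1 
   S2   S2  S2 
(> = start, * = accepting)

start=S0; accept=S1; S0-a>S1; S0-b>S0; S1-a>S2; S1-b>S1; S2-a>S2; S2-b>S2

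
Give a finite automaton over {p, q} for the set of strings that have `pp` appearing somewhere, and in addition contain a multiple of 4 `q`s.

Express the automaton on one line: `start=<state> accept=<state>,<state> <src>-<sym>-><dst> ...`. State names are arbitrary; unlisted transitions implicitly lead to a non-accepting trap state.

Run two small machines in parallel and take their product. One (3 states) tracks whether and how much of `pp` has been seen; the other (4 states) tracks the count of `q`s modulo 4. Each combined state is a pair, one component from each; accept when both components accept.
With 12 states:
          p    q  
>  s0     s1   s2 
   s1     s3   s2 
   s2     s4   s5 
 * s3     s3   s6 
   s4     s6   s5 
   s5     s7   s8 
   s6     s6   s9 
   s7     s9   s8 
   s8    s10   s0 
   s9     s9  s11 
   s10   s11   s0 
   s11   s11   s3 
(> = start, * = accepting)

start=s0 accept=s3 s0-p->s1 s0-q->s2 s1-p->s3 s1-q->s2 s2-p->s4 s2-q->s5 s3-p->s3 s3-q->s6 s4-p->s6 s4-q->s5 s5-p->s7 s5-q->s8 s6-p->s6 s6-q->s9 s7-p->s9 s7-q->s8 s8-p->s10 s8-q->s0 s9-p->s9 s9-q->s11 s10-p->s11 s10-q->s0 s11-p->s11 s11-q->s3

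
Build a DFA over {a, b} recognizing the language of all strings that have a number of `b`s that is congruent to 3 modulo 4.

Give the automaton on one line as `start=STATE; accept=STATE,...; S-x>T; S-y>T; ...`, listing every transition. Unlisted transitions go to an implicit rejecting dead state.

start=s0; accept=s3; s0-a>s0; s0-b>s1; s1-a>s1; s1-b>s2; s2-a>s2; s2-b>s3; s3-a>s3; s3-b>s0

Keep the running count of `b`s modulo 4: each `b` advances along the cycle s0 → s1 → s2 → s3 → s0 while other symbols loop. Accept at s3.
A 4-state machine:
        a   b  
>  s0   s0  s1 
   s1   s1  s2 
   s2   s2  s3 
 * s3   s3  s0 
(> = start, * = accepting)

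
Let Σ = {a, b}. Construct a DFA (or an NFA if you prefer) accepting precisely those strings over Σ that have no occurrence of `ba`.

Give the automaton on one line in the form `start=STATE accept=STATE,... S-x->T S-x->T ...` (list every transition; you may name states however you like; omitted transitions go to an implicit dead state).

start=S0 accept=S0,S1 S0-a->S0 S0-b->S1 S1-a->S2 S1-b->S1 S2-a->S2 S2-b->S2

This is the complement of 'contains `ba`'. Use the same substring-matching states — S0 through S2 holding how much of `ba` has just been matched — but flip the accepting set: everything except the trap S2 accepts.
A 3-state machine:
        a   b  
>* S0   S0  S1 
 * S1   S2  S1 
   S2   S2  S2 
(> = start, * = accepting)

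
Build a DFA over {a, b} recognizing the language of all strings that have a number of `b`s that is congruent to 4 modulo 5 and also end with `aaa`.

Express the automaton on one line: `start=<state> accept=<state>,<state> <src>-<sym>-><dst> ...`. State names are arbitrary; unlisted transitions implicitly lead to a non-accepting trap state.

Build one automaton per condition and run them in lockstep. The first has 5 states tracking the count of `b`s modulo 5; the second has 4 states tracking how much of the suffix `aaa` has currently been matched. A product state is a pair (one from each), accepting exactly when both do. After merging equivalent states the machine shrinks.
An 8-state machine:
        a   b  
>  s0   s0  s1 
   s1   s1  s2 
   s2   s2  s3 
   s3   s3  s4 
   s4   s5  s0 
   s5   s6  s0 
   s6   s7  s0 
 * s7   s7  s0 
(> = start, * = accepting)

start=s0 accept=s7 s0-a->s0 s0-b->s1 s1-a->s1 s1-b->s2 s2-a->s2 s2-b->s3 s3-a->s3 s3-b->s4 s4-a->s5 s4-b->s0 s5-a->s6 s5-b->s0 s6-a->s7 s6-b->s0 s7-a->s7 s7-b->s0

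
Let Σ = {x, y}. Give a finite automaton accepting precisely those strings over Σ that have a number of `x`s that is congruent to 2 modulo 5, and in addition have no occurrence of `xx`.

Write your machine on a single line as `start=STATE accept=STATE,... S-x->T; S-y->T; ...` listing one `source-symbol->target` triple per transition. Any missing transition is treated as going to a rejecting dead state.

start=A; accept=F,H; A-x->B; A-y->A; B-x->C; B-y->D; C-x->E; C-y->C; D-x->F; D-y->D; E-x->G; E-y->E; F-x->E; F-y->H; G-x->I; G-y->G; H-x->J; H-y->H; I-x->K; I-y->I; J-x->G; J-y->L; K-x->C; K-y->K; L-x->M; L-y->L; M-x->I; M-y->N; N-x->O; N-y->N; O-x->K; O-y->A

Build one automaton per condition and run them in lockstep. The first has 5 states tracking the count of `x`s modulo 5; the second has 3 states tracking partial matches of the forbidden pattern `xx`. A product state is a pair (one from each), accepting exactly when both do.
A 15-state machine:
       x  y 
>  A   B  A 
   B   C  D 
   C   E  C 
   D   F  D 
   E   G  E 
 * F   E  H 
   G   I  G 
 * H   J  H 
   I   K  I 
   J   G  L 
   K   C  K 
   L   M  L 
   M   I  N 
   N   O  N 
   O   K  A 
(> = start, * = accepting)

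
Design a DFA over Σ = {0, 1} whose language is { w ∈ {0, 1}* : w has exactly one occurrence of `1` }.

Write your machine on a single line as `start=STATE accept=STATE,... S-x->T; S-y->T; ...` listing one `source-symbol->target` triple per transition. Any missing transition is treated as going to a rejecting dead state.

Count `1`s, saturating at 2: state q0 means no `1` yet, q1 means one `1` seen, q2 means more than one. Each `1` increments (capped at q2); other symbols loop. Accept from {q1}.
        0   1  
>  q0   q0  q1 
 * q1   q1  q2 
   q2   q2  q2 
(> = start, * = accepting)

start=q0; accept=q1; q0-0->q0; q0-1->q1; q1-0->q1; q1-1->q2; q2-0->q2; q2-1->q2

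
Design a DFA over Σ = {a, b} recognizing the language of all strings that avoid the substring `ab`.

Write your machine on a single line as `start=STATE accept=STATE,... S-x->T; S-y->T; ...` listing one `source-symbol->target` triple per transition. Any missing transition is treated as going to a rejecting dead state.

start=q0; accept=q0,q1; q0-a->q1; q0-b->q0; q1-a->q1; q1-b->q2; q2-a->q2; q2-b->q2

This is the complement of 'contains `ab`'. Use the same substring-matching states — q0 through q2 holding how much of `ab` has just been matched — but flip the accepting set: everything except the trap q2 accepts.
With 3 states:
        a   b  
>* q0   q1  q0 
 * q1   q1  q2 
   q2   q2  q2 
(> = start, * = accepting)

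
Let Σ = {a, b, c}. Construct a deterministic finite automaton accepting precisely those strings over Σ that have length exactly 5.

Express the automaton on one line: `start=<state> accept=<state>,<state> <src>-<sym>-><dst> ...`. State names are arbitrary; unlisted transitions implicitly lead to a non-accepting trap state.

We only need to distinguish lengths 0, 1, …, 5, and '>5'. Chain S0 → S1 → S2 → S3 → S4 → S5 → S6 on every symbol, with S6 looping. Accepting states: {S5}.
7 states suffice.
        a   b   c  
>  S0   S1  S1  S1 
   S1   S2  S2  S2 
   S2   S3  S3  S3 
   S3   S4  S4  S4 
   S4   S5  S5  S5 
 * S5   S6  S6  S6 
   S6   S6  S6  S6 
(> = start, * = accepting)

start=S0 accept=S5 S0-a->S1 S0-b->S1 S0-c->S1 S1-a->S2 S1-b->S2 S1-c->S2 S2-a->S3 S2-b->S3 S2-c->S3 S3-a->S4 S3-b->S4 S3-c->S4 S4-a->S5 S4-b->S5 S4-c->S5 S5-a->S6 S5-b->S6 S5-c->S6 S6-a->S6 S6-b->S6 S6-c->S6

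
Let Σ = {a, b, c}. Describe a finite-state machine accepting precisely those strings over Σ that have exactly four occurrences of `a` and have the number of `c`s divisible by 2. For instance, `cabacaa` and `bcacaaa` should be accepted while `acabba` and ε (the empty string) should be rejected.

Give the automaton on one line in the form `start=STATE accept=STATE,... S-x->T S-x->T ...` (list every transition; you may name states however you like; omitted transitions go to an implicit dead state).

start=s0 accept=s7 s0-a->s1 s0-b->s0 s0-c->s2 s1-a->s3 s1-b->s1 s1-c->s4 s2-a->s4 s2-b->s2 s2-c->s0 s3-a->s5 s3-b->s3 s3-c->s6 s4-a->s6 s4-b->s4 s4-c->s1 s5-a->s7 s5-b->s5 s5-c->s8 s6-a->s8 s6-b->s6 s6-c->s3 s7-a->s9 s7-b->s7 s7-c->s10 s8-a->s10 s8-b->s8 s8-c->s5 s9-a->s9 s9-b->s9 s9-c->s9 s10-a->s9 s10-b->s10 s10-c->s7

Handle the two conditions separately and then intersect. The first has 6 states tracking the count of `a`s, saturating at 5; the second has 2 states tracking the count of `c`s modulo 2. A product state is a pair (one from each), accepting exactly when both do. Equivalent product states are then merged.
11 states suffice.
          a    b    c  
>  s0     s1   s0   s2 
   s1     s3   s1   s4 
   s2     s4   s2   s0 
   s3     s5   s3   s6 
   s4     s6   s4   s1 
   s5     s7   s5   s8 
   s6     s8   s6   s3 
 * s7     s9   s7  s10 
   s8    s10   s8   s5 
   s9     s9   s9   s9 
   s10    s9  s10   s7 
(> = start, * = accepting)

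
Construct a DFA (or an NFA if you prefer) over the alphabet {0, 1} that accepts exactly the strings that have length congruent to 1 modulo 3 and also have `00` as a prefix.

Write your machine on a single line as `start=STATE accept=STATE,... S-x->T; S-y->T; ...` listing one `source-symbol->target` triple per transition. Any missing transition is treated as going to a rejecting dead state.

Handle the two conditions separately and then intersect. One (3 states) tracks the input length modulo 3; the other (4 states) tracks whether the input so far still matches the prefix `00`. Each combined state is a pair, one component from each; accept when both components accept. Equivalent product states are then merged.
With 6 states:
        0   1  
>  s0   s1  s2 
   s1   s3  s2 
   s2   s2  s2 
   s3   s4  s4 
   s4   s5  s5 
 * s5   s3  s3 
(> = start, * = accepting)

start=s0; accept=s5; s0-0->s1; s0-1->s2; s1-0->s3; s1-1->s2; s2-0->s2; s2-1->s2; s3-0->s4; s3-1->s4; s4-0->s5; s4-1->s5; s5-0->s3; s5-1->s3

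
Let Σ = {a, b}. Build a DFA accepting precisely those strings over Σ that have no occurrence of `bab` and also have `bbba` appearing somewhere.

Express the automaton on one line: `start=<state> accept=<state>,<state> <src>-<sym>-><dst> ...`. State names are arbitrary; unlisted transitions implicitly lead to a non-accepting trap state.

start=S0 accept=S6,S7,S8 S0-a->S0 S0-b->S1 S1-a->S2 S1-b->S3 S2-a->S0 S2-b->S4 S3-a->S2 S3-b->S5 S4-a->S4 S4-b->S4 S5-a->S6 S5-b->S5 S6-a->S7 S6-b->S4 S7-a->S7 S7-b->S8 S8-a->S6 S8-b->S8

Run two small machines in parallel and take their product. The first has 4 states tracking partial matches of the forbidden pattern `bab`; the second has 5 states tracking whether and how much of `bbba` has been seen. A product state is a pair (one from each), accepting exactly when both do. After merging equivalent states the machine shrinks.
9 states suffice.
        a   b  
>  S0   S0  S1 
   S1   S2  S3 
   S2   S0  S4 
   S3   S2  S5 
   S4   S4  S4 
   S5   S6  S5 
 * S6   S7  S4 
 * S7   S7  S8 
 * S8   S6  S8 
(> = start, * = accepting)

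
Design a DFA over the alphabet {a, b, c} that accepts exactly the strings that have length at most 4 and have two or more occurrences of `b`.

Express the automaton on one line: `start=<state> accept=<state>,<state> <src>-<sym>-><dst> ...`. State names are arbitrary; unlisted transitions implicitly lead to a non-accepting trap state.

start=s0 accept=s5,s8,s9 s0-a->s1 s0-b->s2 s0-c->s1 s1-a->s3 s1-b->s4 s1-c->s3 s2-a->s4 s2-b->s5 s2-c->s4 s3-a->s6 s3-b->s7 s3-c->s6 s4-a->s7 s4-b->s8 s4-c->s7 s5-a->s8 s5-b->s8 s5-c->s8 s6-a->s6 s6-b->s6 s6-c->s6 s7-a->s6 s7-b->s9 s7-c->s6 s8-a->s9 s8-b->s9 s8-c->s9 s9-a->s6 s9-b->s6 s9-c->s6

Run two small machines in parallel and take their product. The first has 6 states tracking the input length, saturating at 5; the second has 4 states tracking the count of `b`s, saturating at 3. A product state is a pair (one from each), accepting exactly when both do. After merging equivalent states the machine shrinks.
        a   b   c  
>  s0   s1  s2  s1 
   s1   s3  s4  s3 
   s2   s4  s5  s4 
   s3   s6  s7  s6 
   s4   s7  s8  s7 
 * s5   s8  s8  s8 
   s6   s6  s6  s6 
   s7   s6  s9  s6 
 * s8   s9  s9  s9 
 * s9   s6  s6  s6 
(> = start, * = accepting)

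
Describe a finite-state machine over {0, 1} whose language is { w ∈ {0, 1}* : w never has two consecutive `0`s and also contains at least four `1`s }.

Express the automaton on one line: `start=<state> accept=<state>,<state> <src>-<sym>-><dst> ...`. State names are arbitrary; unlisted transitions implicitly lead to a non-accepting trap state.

start=q0 accept=q9,q10 q0-0->q1 q0-1->q2 q1-0->q3 q1-1->q2 q2-0->q4 q2-1->q5 q3-0->q3 q3-1->q3 q4-0->q3 q4-1->q5 q5-0->q6 q5-1->q7 q6-0->q3 q6-1->q7 q7-0->q8 q7-1->q9 q8-0->q3 q8-1->q9 q9-0->q10 q9-1->q9 q10-0->q3 q10-1->q9

Build one automaton per condition and run them in lockstep. The first has 3 states tracking partial matches of the forbidden pattern `00`; the second has 6 states tracking the count of `1`s, saturating at 5. A product state is a pair (one from each), accepting exactly when both do. After merging equivalent states the machine shrinks.
An 11-state machine:
          0    1  
>  q0     q1   q2 
   q1     q3   q2 
   q2     q4   q5 
   q3     q3   q3 
   q4     q3   q5 
   q5     q6   q7 
   q6     q3   q7 
   q7     q8   q9 
   q8     q3   q9 
 * q9    q10   q9 
 * q10    q3   q9 
(> = start, * = accepting)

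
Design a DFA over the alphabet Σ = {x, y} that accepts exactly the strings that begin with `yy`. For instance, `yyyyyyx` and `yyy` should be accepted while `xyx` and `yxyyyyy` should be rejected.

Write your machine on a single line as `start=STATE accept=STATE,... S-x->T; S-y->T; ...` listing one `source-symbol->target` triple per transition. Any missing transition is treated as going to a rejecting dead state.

Walk along `yy` while the input agrees: from q0 take `y` to q1, and so on. Any deviation drops to the rejecting sink q3. Once q2 is reached the prefix is confirmed and every continuation is accepted.
        x   y  
>  q0   q3  q1 
   q1   q3  q2 
 * q2   q2  q2 
   q3   q3  q3 
(> = start, * = accepting)

start=q0; accept=q2; q0-x->q3; q0-y->q1; q1-x->q3; q1-y->q2; q2-x->q2; q2-y->q2; q3-x->q3; q3-y->q3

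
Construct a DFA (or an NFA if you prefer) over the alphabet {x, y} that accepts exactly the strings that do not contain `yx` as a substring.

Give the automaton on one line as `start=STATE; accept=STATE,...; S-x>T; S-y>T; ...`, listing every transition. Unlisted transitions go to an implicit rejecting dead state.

start=s0; accept=s0,s1; s0-x>s0; s0-y>s1; s1-x>s2; s1-y>s1; s2-x>s2; s2-y>s2

This is the complement of 'contains `yx`'. Use the same substring-matching states — s0 through s2 holding how much of `yx` has just been matched — but flip the accepting set: everything except the trap s2 accepts.
3 states suffice.
        x   y  
>* s0   s0  s1 
 * s1   s2  s1 
   s2   s2  s2 
(> = start, * = accepting)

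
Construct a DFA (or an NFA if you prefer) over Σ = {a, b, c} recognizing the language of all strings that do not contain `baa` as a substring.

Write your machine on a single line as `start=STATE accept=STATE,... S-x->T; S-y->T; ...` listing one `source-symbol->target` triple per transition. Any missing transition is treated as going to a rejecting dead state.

start=s0; accept=s0,s1,s2; s0-a->s0; s0-b->s1; s0-c->s0; s1-a->s2; s1-b->s1; s1-c->s0; s2-a->s3; s2-b->s1; s2-c->s0; s3-a->s3; s3-b->s3; s3-c->s3

Track partial matches of the forbidden pattern `baa`. State s3 is a dead state reached once `baa` has occurred; every other state accepts. s0 means no part of `baa` is currently matched.
A 4-state machine:
        a   b   c  
>* s0   s0  s1  s0 
 * s1   s2  s1  s0 
 * s2   s3  s1  s0 
   s3   s3  s3  s3 
(> = start, * = accepting)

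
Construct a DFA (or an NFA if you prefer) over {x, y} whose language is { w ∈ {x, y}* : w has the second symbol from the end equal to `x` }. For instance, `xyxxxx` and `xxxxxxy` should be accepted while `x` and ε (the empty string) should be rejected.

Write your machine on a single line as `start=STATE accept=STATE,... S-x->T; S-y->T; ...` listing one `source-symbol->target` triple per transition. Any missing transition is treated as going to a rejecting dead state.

start=A; accept=D,E; A-x->B; A-y->C; B-x->D; B-y->E; C-x->F; C-y->G; D-x->D; D-y->E; E-x->F; E-y->G; F-x->D; F-y->E; G-x->F; G-y->G

A DFA must remember the last 2 symbols (since which symbol is second-to-last isn't known until the input ends). Use one state per possible window of the last ≤2 symbols; accept from those whose window starts with `x`.
With 7 states:
       x  y 
>  A   B  C 
   B   D  E 
   C   F  G 
 * D   D  E 
 * E   F  G 
   F   D  E 
   G   F  G 
(> = start, * = accepting)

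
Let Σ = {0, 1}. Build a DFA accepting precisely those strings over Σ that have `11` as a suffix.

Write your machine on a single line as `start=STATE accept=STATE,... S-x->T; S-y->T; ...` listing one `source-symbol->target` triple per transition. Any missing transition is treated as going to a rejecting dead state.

start=S0; accept=S2; S0-0->S0; S0-1->S1; S1-0->S0; S1-1->S2; S2-0->S0; S2-1->S2

Remember how much of `11` the current input suffix matches. State S0 means no match yet; S1 means the last symbol is `1`; S2 means the last 2 symbols are `11`. Only S2 accepts. On a mismatch, fall back to the longest proper suffix that is still a prefix of `11`.
With 3 states:
        0   1  
>  S0   S0  S1 
   S1   S0  S2 
 * S2   S0  S2 
(> = start, * = accepting)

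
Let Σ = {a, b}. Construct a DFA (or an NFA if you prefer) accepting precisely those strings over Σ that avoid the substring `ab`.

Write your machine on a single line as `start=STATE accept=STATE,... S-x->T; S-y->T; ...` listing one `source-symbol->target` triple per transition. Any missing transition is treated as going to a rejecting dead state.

This is the complement of 'contains `ab`'. Use the same substring-matching states — q0 through q2 holding how much of `ab` has just been matched — but flip the accepting set: everything except the trap q2 accepts.
A 3-state machine:
        a   b  
>* q0   q1  q0 
 * q1   q1  q2 
   q2   q2  q2 
(> = start, * = accepting)

start=q0; accept=q0,q1; q0-a->q1; q0-b->q0; q1-a->q1; q1-b->q2; q2-a->q2; q2-b->q2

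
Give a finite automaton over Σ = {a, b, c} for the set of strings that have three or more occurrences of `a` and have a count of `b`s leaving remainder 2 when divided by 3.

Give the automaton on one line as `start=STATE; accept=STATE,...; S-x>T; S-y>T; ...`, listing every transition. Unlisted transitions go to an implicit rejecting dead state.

Build one automaton per condition and run them in lockstep. One (5 states) tracks the count of `a`s, saturating at 4; the other (3 states) tracks the count of `b`s modulo 3. Each combined state is a pair, one component from each; accept when both components accept. After merging equivalent states the machine shrinks.
A 12-state machine:
          a    b    c  
>  s0     s1   s2   s0 
   s1     s3   s4   s1 
   s2     s4   s5   s2 
   s3     s6   s7   s3 
   s4     s7   s8   s4 
   s5     s8   s0   s5 
   s6     s6   s9   s6 
   s7     s9  s10   s7 
   s8    s10   s1   s8 
   s9     s9  s11   s9 
   s10   s11   s3  s10 
 * s11   s11   s6  s11 
(> = start, * = accepting)

start=s0; accept=s11; s0-a>s1; s0-b>s2; s0-c>s0; s1-a>s3; s1-b>s4; s1-c>s1; s2-a>s4; s2-b>s5; s2-c>s2; s3-a>s6; s3-b>s7; s3-c>s3; s4-a>s7; s4-b>s8; s4-c>s4; s5-a>s8; s5-b>s0; s5-c>s5; s6-a>s6; s6-b>s9; s6-c>s6; s7-a>s9; s7-b>s10; s7-c>s7; s8-a>s10; s8-b>s1; s8-c>s8; s9-a>s9; s9-b>s11; s9-c>s9; s10-a>s11; s10-b>s3; s10-c>s10; s11-a>s11; s11-b>s6; s11-c>s11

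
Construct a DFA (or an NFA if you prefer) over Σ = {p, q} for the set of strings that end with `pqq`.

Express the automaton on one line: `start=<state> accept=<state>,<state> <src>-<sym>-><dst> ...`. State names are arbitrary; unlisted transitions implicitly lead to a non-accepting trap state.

Let each state record the length of the longest suffix of the input read so far that is also a prefix of `pqq`. B means the last symbol is `p`; C means the last 2 symbols are `pq`; D means the last 3 symbols are `pqq`. Accept only at D, where the string currently ends in `pqq`.
       p  q 
>  A   B  A 
   B   B  C 
   C   B  D 
 * D   B  A 
(> = start, * = accepting)

start=A accept=D A-p->B A-q->A B-p->B B-q->C C-p->B C-q->D D-p->B D-q->A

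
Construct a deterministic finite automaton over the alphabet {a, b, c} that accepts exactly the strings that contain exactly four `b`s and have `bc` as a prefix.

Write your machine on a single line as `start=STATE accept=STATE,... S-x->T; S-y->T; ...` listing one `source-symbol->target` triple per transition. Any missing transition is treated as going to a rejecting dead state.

Run two small machines in parallel and take their product. One (6 states) tracks the count of `b`s, saturating at 5; the other (4 states) tracks whether the input so far still matches the prefix `bc`. Each combined state is a pair, one component from each; accept when both components accept.
13 states suffice.
          a    b    c  
>  s0     s1   s2   s1 
   s1     s1   s3   s1 
   s2     s3   s4   s5 
   s3     s3   s4   s3 
   s4     s4   s6   s4 
   s5     s5   s7   s5 
   s6     s6   s8   s6 
   s7     s7   s9   s7 
   s8     s8  s10   s8 
   s9     s9  s11   s9 
   s10   s10  s10  s10 
 * s11   s11  s12  s11 
   s12   s12  s12  s12 
(> = start, * = accepting)

start=s0; accept=s11; s0-a->s1; s0-b->s2; s0-c->s1; s1-a->s1; s1-b->s3; s1-c->s1; s2-a->s3; s2-b->s4; s2-c->s5; s3-a->s3; s3-b->s4; s3-c->s3; s4-a->s4; s4-b->s6; s4-c->s4; s5-a->s5; s5-b->s7; s5-c->s5; s6-a->s6; s6-b->s8; s6-c->s6; s7-a->s7; s7-b->s9; s7-c->s7; s8-a->s8; s8-b->s10; s8-c->s8; s9-a->s9; s9-b->s11; s9-c->s9; s10-a->s10; s10-b->s10; s10-c->s10; s11-a->s11; s11-b->s12; s11-c->s11; s12-a->s12; s12-b->s12; s12-c->s12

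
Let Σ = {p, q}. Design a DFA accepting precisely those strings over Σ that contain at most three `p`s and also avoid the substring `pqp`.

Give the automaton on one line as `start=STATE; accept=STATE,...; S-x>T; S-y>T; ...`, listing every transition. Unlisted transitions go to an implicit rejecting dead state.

start=A; accept=A,B,C,D,E,F,H,J,L,O; A-p>B; A-q>A; B-p>C; B-q>D; C-p>E; C-q>F; D-p>G; D-q>H; E-p>I; E-q>J; F-p>K; F-q>L; G-p>K; G-q>G; H-p>C; H-q>H; I-p>I; I-q>M; J-p>N; J-q>O; K-p>N; K-q>K; L-p>E; L-q>L; M-p>N; M-q>P; N-p>N; N-q>N; O-p>I; O-q>O; P-p>I; P-q>P

Run two small machines in parallel and take their product. One (5 states) tracks the count of `p`s, saturating at 4; the other (4 states) tracks partial matches of the forbidden pattern `pqp`. Each combined state is a pair, one component from each; accept when both components accept.
A 16-state machine:
       p  q 
>* A   B  A 
 * B   C  D 
 * C   E  F 
 * D   G  H 
 * E   I  J 
 * F   K  L 
   G   K  G 
 * H   C  H 
   I   I  M 
 * J   N  O 
   K   N  K 
 * L   E  L 
   M   N  P 
   N   N  N 
 * O   I  O 
   P   I  P 
(> = start, * = accepting)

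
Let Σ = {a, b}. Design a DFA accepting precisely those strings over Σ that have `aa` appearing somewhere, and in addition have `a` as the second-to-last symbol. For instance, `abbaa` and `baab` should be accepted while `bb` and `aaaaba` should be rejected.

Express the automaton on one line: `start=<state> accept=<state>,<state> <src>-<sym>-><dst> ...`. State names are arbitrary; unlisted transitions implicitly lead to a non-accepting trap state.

Build one automaton per condition and run them in lockstep. One (3 states) tracks whether and how much of `aa` has been seen; the other (7 states) tracks the last 2 symbols read. Each combined state is a pair, one component from each; accept when both components accept. After merging equivalent states the machine shrinks.
With 6 states:
        a   b  
>  S0   S1  S0 
   S1   S2  S0 
 * S2   S2  S3 
 * S3   S4  S5 
   S4   S2  S3 
   S5   S4  S5 
(> = start, * = accepting)

start=S0 accept=S2,S3 S0-a->S1 S0-b->S0 S1-a->S2 S1-b->S0 S2-a->S2 S2-b->S3 S3-a->S4 S3-b->S5 S4-a->S2 S4-b->S3 S5-a->S4 S5-b->S5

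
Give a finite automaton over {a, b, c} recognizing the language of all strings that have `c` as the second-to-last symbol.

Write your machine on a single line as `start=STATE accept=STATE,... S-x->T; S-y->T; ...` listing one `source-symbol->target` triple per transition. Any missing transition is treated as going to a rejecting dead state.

A DFA must remember the last 2 symbols (since which symbol is second-to-last isn't known until the input ends). Use one state per possible window of the last ≤2 symbols; accept from those whose window starts with `c`.
          a    b    c  
>  s0     s1   s2   s3 
   s1     s4   s5   s6 
   s2     s7   s8   s9 
   s3    s10  s11  s12 
   s4     s4   s5   s6 
   s5     s7   s8   s9 
   s6    s10  s11  s12 
   s7     s4   s5   s6 
   s8     s7   s8   s9 
   s9    s10  s11  s12 
 * s10    s4   s5   s6 
 * s11    s7   s8   s9 
 * s12   s10  s11  s12 
(> = start, * = accepting)

start=s0; accept=s10,s11,s12; s0-a->s1; s0-b->s2; s0-c->s3; s1-a->s4; s1-b->s5; s1-c->s6; s2-a->s7; s2-b->s8; s2-c->s9; s3-a->s10; s3-b->s11; s3-c->s12; s4-a->s4; s4-b->s5; s4-c->s6; s5-a->s7; s5-b->s8; s5-c->s9; s6-a->s10; s6-b->s11; s6-c->s12; s7-a->s4; s7-b->s5; s7-c->s6; s8-a->s7; s8-b->s8; s8-c->s9; s9-a->s10; s9-b->s11; s9-c->s12; s10-a->s4; s10-b->s5; s10-c->s6; s11-a->s7; s11-b->s8; s11-c->s9; s12-a->s10; s12-b->s11; s12-c->s12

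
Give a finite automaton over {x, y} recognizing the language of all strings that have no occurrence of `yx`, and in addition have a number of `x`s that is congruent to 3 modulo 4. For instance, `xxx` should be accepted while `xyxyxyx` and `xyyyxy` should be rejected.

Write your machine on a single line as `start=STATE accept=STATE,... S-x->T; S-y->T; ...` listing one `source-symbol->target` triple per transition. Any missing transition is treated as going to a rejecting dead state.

start=q0; accept=q4,q5; q0-x->q1; q0-y->q2; q1-x->q3; q1-y->q2; q2-x->q2; q2-y->q2; q3-x->q4; q3-y->q2; q4-x->q0; q4-y->q5; q5-x->q2; q5-y->q5

Handle the two conditions separately and then intersect. The first has 3 states tracking partial matches of the forbidden pattern `yx`; the second has 4 states tracking the count of `x`s modulo 4. A product state is a pair (one from each), accepting exactly when both do. Minimizing collapses redundant product states.
        x   y  
>  q0   q1  q2 
   q1   q3  q2 
   q2   q2  q2 
   q3   q4  q2 
 * q4   q0  q5 
 * q5   q2  q5 
(> = start, * = accepting)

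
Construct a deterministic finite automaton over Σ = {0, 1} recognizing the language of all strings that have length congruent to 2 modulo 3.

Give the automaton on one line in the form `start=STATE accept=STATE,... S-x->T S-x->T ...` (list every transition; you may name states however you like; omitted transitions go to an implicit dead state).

Count input length modulo 3: every symbol advances one step around the cycle q0 → q1 → q2 → q0. Accept at q2.
3 states suffice.
        0   1  
>  q0   q1  q1 
   q1   q2  q2 
 * q2   q0  q0 
(> = start, * = accepting)

start=q0 accept=q2 q0-0->q1 q0-1->q1 q1-0->q2 q1-1->q2 q2-0->q0 q2-1->q0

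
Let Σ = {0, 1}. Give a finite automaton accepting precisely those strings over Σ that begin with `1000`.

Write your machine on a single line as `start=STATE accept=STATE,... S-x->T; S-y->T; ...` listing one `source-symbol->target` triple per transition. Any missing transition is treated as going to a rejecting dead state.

Walk along `1000` while the input agrees: from A take `1` to B, and so on. Any deviation drops to the rejecting sink F. Once E is reached the prefix is confirmed and every continuation is accepted.
       0  1 
>  A   F  B 
   B   C  F 
   C   D  F 
   D   E  F 
 * E   E  E 
   F   F  F 
(> = start, * = accepting)

start=A; accept=E; A-0->F; A-1->B; B-0->C; B-1->F; C-0->D; C-1->F; D-0->E; D-1->F; E-0->E; E-1->E; F-0->F; F-1->F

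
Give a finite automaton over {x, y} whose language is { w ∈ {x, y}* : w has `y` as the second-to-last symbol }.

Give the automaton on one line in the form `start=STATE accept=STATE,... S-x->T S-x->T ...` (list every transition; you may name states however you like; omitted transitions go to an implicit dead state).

start=q0 accept=q5,q6 q0-x->q1 q0-y->q2 q1-x->q3 q1-y->q4 q2-x->q5 q2-y->q6 q3-x->q3 q3-y->q4 q4-x->q5 q4-y->q6 q5-x->q3 q5-y->q4 q6-x->q5 q6-y->q6

A DFA must remember the last 2 symbols (since which symbol is second-to-last isn't known until the input ends). Use one state per possible window of the last ≤2 symbols; accept from those whose window starts with `y`.
With 7 states:
        x   y  
>  q0   q1  q2 
   q1   q3  q4 
   q2   q5  q6 
   q3   q3  q4 
   q4   q5  q6 
 * q5   q3  q4 
 * q6   q5  q6 
(> = start, * = accepting)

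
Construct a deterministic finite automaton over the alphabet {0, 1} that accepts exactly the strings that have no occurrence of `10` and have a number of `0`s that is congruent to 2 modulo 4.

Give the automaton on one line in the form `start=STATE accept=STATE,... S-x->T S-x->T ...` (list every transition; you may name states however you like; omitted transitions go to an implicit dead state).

start=s0 accept=s3,s7 s0-0->s1 s0-1->s2 s1-0->s3 s1-1->s4 s2-0->s5 s2-1->s2 s3-0->s6 s3-1->s7 s4-0->s8 s4-1->s4 s5-0->s8 s5-1->s5 s6-0->s0 s6-1->s9 s7-0->s10 s7-1->s7 s8-0->s10 s8-1->s8 s9-0->s11 s9-1->s9 s10-0->s11 s10-1->s10 s11-0->s5 s11-1->s11

Handle the two conditions separately and then intersect. One (3 states) tracks partial matches of the forbidden pattern `10`; the other (4 states) tracks the count of `0`s modulo 4. Each combined state is a pair, one component from each; accept when both components accept.
A 12-state machine:
          0    1  
>  s0     s1   s2 
   s1     s3   s4 
   s2     s5   s2 
 * s3     s6   s7 
   s4     s8   s4 
   s5     s8   s5 
   s6     s0   s9 
 * s7    s10   s7 
   s8    s10   s8 
   s9    s11   s9 
   s10   s11  s10 
   s11    s5  s11 
(> = start, * = accepting)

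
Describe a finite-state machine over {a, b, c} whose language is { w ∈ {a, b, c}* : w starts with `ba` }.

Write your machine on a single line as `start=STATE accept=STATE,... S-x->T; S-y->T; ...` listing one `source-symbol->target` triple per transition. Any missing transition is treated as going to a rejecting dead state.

start=q0; accept=q2; q0-a->q3; q0-b->q1; q0-c->q3; q1-a->q2; q1-b->q3; q1-c->q3; q2-a->q2; q2-b->q2; q2-c->q2; q3-a->q3; q3-b->q3; q3-c->q3

Check the first 2 symbols one by one: q0 through q1 record how many have matched `ba` so far; any wrong symbol goes to the dead state q3. After all 2 match we enter the accepting sink q2.
        a   b   c  
>  q0   q3  q1  q3 
   q1   q2  q3  q3 
 * q2   q2  q2  q2 
   q3   q3  q3  q3 
(> = start, * = accepting)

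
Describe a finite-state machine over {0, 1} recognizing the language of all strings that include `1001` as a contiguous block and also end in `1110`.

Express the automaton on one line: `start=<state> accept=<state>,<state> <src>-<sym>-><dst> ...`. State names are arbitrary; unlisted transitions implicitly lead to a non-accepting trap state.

Handle the two conditions separately and then intersect. One (5 states) tracks whether and how much of `1001` has been seen; the other (5 states) tracks how much of the suffix `1110` has currently been matched. Each combined state is a pair, one component from each; accept when both components accept.
          0    1  
>  s0     s0   s1 
   s1     s2   s3 
   s2     s4   s1 
   s3     s2   s5 
   s4     s0   s6 
   s5     s7   s5 
   s6     s8   s9 
   s7     s4   s1 
   s8     s8   s6 
   s9     s8  s10 
   s10   s11  s10 
 * s11    s8   s6 
(> = start, * = accepting)

start=s0 accept=s11 s0-0->s0 s0-1->s1 s1-0->s2 s1-1->s3 s2-0->s4 s2-1->s1 s3-0->s2 s3-1->s5 s4-0->s0 s4-1->s6 s5-0->s7 s5-1->s5 s6-0->s8 s6-1->s9 s7-0->s4 s7-1->s1 s8-0->s8 s8-1->s6 s9-0->s8 s9-1->s10 s10-0->s11 s10-1->s10 s11-0->s8 s11-1->s6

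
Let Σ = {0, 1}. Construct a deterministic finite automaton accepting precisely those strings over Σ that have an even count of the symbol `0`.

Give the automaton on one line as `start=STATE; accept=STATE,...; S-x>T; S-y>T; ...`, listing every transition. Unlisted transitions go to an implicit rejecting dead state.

The only thing that matters is how many `0`s have appeared, reduced mod 2. Use one state per residue: S0 for 0, …, S1 for 1. Reading `0` moves to the next residue; anything else stays put. S0 is accepting.
A 2-state machine:
        0   1  
>* S0   S1  S0 
   S1   S0  S1 
(> = start, * = accepting)

start=S0; accept=S0; S0-0>S1; S0-1>S0; S1-0>S0; S1-1>S1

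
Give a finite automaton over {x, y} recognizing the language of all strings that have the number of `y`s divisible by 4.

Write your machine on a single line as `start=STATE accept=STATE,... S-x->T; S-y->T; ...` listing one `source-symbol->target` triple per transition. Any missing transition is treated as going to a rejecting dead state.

The only thing that matters is how many `y`s have appeared, reduced mod 4. Use one state per residue: s0 for 0, …, s3 for 3. Reading `y` moves to the next residue; anything else stays put. s0 is accepting.
A 4-state machine:
        x   y  
>* s0   s0  s1 
   s1   s1  s2 
   s2   s2  s3 
   s3   s3  s0 
(> = start, * = accepting)

start=s0; accept=s0; s0-x->s0; s0-y->s1; s1-x->s1; s1-y->s2; s2-x->s2; s2-y->s3; s3-x->s3; s3-y->s0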